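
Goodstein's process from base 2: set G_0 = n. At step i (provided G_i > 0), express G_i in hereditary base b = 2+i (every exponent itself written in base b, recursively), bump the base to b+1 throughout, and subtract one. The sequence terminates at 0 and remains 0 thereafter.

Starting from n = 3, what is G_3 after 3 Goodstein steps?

i=0: 3 = 2 + 1 (b=2); 2→3: 3 + 1 = 4; 4−1 = 3
i=1: 3 = 3 (b=3); 3→4: 4 = 4; 4−1 = 3
i=2: 3 = 3 (b=4); 4→5: 3 = 3; 3−1 = 2
i=3: 2 = 2 (b=5); 5→6: 2 = 2; 2−1 = 1

2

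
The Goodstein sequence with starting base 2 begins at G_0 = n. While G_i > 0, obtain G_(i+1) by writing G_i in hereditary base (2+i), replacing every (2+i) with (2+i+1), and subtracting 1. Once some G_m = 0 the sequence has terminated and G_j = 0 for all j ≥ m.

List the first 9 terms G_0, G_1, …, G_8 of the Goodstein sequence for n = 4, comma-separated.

[0] 4 ≡ 2^2 (base 2). Lift 3: 27. −1: 26.
[1] 26 ≡ 2·3^2 + 2·3 + 2 (base 3). Lift 4: 42. −1: 41.
[2] 41 ≡ 2·4^2 + 2·4 + 1 (base 4). Lift 5: 61. −1: 60.
[3] 60 ≡ 2·5^2 + 2·5 (base 5). Lift 6: 84. −1: 83.
[4] 83 ≡ 2·6^2 + 6 + 5 (base 6). Lift 7: 110. −1: 109.
[5] 109 ≡ 2·7^2 + 7 + 4 (base 7). Lift 8: 140. −1: 139.
[6] 139 ≡ 2·8^2 + 8 + 3 (base 8). Lift 9: 174. −1: 173.
[7] 173 ≡ 2·9^2 + 9 + 2 (base 9). Lift 10: 212. −1: 211.

4, 26, 41, 60, 83, 109, 139, 173, 211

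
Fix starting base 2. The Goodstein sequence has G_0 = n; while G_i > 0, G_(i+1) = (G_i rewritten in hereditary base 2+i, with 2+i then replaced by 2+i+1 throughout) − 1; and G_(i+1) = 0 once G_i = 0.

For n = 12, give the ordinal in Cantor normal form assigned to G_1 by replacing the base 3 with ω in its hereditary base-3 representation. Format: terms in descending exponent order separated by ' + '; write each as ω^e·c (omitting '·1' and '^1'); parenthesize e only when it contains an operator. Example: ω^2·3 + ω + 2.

ω^(ω + 1) + ω^2·2 + ω·2 + 2

12 —HB2→ 2^(2 + 1) + 2^2 —bump→ 3^(3 + 1) + 3^3 = 108 —(−1)→ 107
107 —HB3→ 3^(3 + 1) + 2·3^2 + 2·3 + 2 —bump→ 4^(4 + 1) + 2·4^2 + 2·4 + 2 = 1066 —(−1)→ 1065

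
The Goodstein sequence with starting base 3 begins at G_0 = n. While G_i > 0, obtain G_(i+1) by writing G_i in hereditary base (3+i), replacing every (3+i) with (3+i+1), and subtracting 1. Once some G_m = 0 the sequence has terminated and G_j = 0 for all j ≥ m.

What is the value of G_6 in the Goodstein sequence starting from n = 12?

i=0: 12 = 3^2 + 3 (b=3); 3→4: 4^2 + 4 = 20; 20−1 = 19
i=1: 19 = 4^2 + 3 (b=4); 4→5: 5^2 + 3 = 28; 28−1 = 27
i=2: 27 = 5^2 + 2 (b=5); 5→6: 6^2 + 2 = 38; 38−1 = 37
i=3: 37 = 6^2 + 1 (b=6); 6→7: 7^2 + 1 = 50; 50−1 = 49
i=4: 49 = 7^2 (b=7); 7→8: 8^2 = 64; 64−1 = 63
i=5: 63 = 7·8 + 7 (b=8); 8→9: 7·9 + 7 = 70; 70−1 = 69

69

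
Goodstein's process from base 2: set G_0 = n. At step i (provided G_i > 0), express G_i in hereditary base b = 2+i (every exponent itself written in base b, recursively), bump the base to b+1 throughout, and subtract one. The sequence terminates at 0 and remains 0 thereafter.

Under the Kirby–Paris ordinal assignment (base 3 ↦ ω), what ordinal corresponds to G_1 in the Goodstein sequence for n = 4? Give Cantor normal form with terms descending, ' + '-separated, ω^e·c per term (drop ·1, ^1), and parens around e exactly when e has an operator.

[0] 4 ≡ 2^2 (base 2). Lift 3: 27. −1: 26.
[1] 26 ≡ 2·3^2 + 2·3 + 2 (base 3). Lift 4: 42. −1: 41.

ω^2·2 + ω·2 + 2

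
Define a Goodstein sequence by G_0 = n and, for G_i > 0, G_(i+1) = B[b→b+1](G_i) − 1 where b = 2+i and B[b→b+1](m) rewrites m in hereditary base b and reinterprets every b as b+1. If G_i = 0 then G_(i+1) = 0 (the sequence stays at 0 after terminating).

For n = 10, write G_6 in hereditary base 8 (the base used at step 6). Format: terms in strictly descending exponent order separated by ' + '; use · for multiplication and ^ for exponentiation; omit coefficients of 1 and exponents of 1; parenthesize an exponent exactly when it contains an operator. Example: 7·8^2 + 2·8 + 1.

(0) 10|_2 = 2^(2 + 1) + 2 ↦ 3^(3 + 1) + 3|_3 = 84 ⇒ 83
(1) 83|_3 = 3^(3 + 1) + 2 ↦ 4^(4 + 1) + 2|_4 = 1026 ⇒ 1025
(2) 1025|_4 = 4^(4 + 1) + 1 ↦ 5^(5 + 1) + 1|_5 = 15626 ⇒ 15625
(3) 15625|_5 = 5^(5 + 1) ↦ 6^(6 + 1)|_6 = 279936 ⇒ 279935
(4) 279935|_6 = 5·6^6 + 5·6^5 + 5·6^4 + 5·6^3 + 5·6^2 + 5·6 + 5 ↦ 5·7^7 + 5·7^5 + 5·7^4 + 5·7^3 + 5·7^2 + 5·7 + 5|_7 = 4215755 ⇒ 4215754
(5) 4215754|_7 = 5·7^7 + 5·7^5 + 5·7^4 + 5·7^3 + 5·7^2 + 5·7 + 4 ↦ 5·8^8 + 5·8^5 + 5·8^4 + 5·8^3 + 5·8^2 + 5·8 + 4|_8 = 84073324 ⇒ 84073323
(6) 84073323|_8 = 5·8^8 + 5·8^5 + 5·8^4 + 5·8^3 + 5·8^2 + 5·8 + 3 ↦ 5·9^9 + 5·9^5 + 5·9^4 + 5·9^3 + 5·9^2 + 5·9 + 3|_9 = 1937434593 ⇒ 1937434592

5·8^8 + 5·8^5 + 5·8^4 + 5·8^3 + 5·8^2 + 5·8 + 3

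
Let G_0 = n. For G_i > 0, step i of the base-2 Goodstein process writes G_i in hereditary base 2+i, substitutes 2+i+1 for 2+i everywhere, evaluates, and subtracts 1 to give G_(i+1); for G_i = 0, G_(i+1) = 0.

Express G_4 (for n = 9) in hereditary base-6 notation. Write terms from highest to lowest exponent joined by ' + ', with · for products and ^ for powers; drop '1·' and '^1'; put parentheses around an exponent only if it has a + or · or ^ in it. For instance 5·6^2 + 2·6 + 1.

G_0 = 9. HB_2(9) = 2^(2 + 1) + 1. Bump = 82. G_1 = 81.
G_1 = 81. HB_3(81) = 3^(3 + 1). Bump = 1024. G_2 = 1023.
G_2 = 1023. HB_4(1023) = 3·4^4 + 3·4^3 + 3·4^2 + 3·4 + 3. Bump = 9843. G_3 = 9842.
G_3 = 9842. HB_5(9842) = 3·5^5 + 3·5^3 + 3·5^2 + 3·5 + 2. Bump = 140744. G_4 = 140743.
G_4 = 140743. HB_6(140743) = 3·6^6 + 3·6^3 + 3·6^2 + 3·6 + 1. Bump = 2471827. G_5 = 2471826.

3·6^6 + 3·6^3 + 3·6^2 + 3·6 + 1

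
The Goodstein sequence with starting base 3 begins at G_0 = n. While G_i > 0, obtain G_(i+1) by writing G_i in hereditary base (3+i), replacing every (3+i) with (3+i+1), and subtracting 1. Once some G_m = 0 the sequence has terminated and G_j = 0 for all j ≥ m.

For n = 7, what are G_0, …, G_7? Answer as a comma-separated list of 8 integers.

base 3: 7 = 2·3 + 1; at 4: 2·4 + 1 = 9; next = 8
base 4: 8 = 2·4; at 5: 2·5 = 10; next = 9
base 5: 9 = 5 + 4; at 6: 6 + 4 = 10; next = 9
base 6: 9 = 6 + 3; at 7: 7 + 3 = 10; next = 9
base 7: 9 = 7 + 2; at 8: 8 + 2 = 10; next = 9
base 8: 9 = 8 + 1; at 9: 9 + 1 = 10; next = 9
base 9: 9 = 9; at 10: 10 = 10; next = 9

7, 8, 9, 9, 9, 9, 9, 9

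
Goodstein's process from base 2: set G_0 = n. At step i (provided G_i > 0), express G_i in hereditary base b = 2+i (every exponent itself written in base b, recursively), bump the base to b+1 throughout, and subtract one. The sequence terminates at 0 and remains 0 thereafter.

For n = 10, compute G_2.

1025

base 2: 10 = 2^(2 + 1) + 2; at 3: 3^(3 + 1) + 3 = 84; next = 83
base 3: 83 = 3^(3 + 1) + 2; at 4: 4^(4 + 1) + 2 = 1026; next = 1025
base 4: 1025 = 4^(4 + 1) + 1; at 5: 5^(5 + 1) + 1 = 15626; next = 15625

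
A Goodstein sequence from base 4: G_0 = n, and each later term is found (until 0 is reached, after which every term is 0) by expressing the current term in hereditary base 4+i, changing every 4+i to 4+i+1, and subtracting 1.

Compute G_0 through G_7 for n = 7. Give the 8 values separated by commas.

7, 7, 7, 7, 7, 6, 5, 4

base 4: 7 = 4 + 3; at 5: 5 + 3 = 8; next = 7
base 5: 7 = 5 + 2; at 6: 6 + 2 = 8; next = 7
base 6: 7 = 6 + 1; at 7: 7 + 1 = 8; next = 7
base 7: 7 = 7; at 8: 8 = 8; next = 7
base 8: 7 = 7; at 9: 7 = 7; next = 6
base 9: 6 = 6; at 10: 6 = 6; next = 5
base 10: 5 = 5; at 11: 5 = 5; next = 4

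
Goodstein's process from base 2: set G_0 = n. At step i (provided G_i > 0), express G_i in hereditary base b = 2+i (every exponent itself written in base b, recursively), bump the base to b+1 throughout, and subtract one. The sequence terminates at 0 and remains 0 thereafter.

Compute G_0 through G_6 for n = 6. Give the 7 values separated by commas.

6, 29, 257, 3125, 46655, 98039, 187243

(0) 6|_2 = 2^2 + 2 ↦ 3^3 + 3|_3 = 30 ⇒ 29
(1) 29|_3 = 3^3 + 2 ↦ 4^4 + 2|_4 = 258 ⇒ 257
(2) 257|_4 = 4^4 + 1 ↦ 5^5 + 1|_5 = 3126 ⇒ 3125
(3) 3125|_5 = 5^5 ↦ 6^6|_6 = 46656 ⇒ 46655
(4) 46655|_6 = 5·6^5 + 5·6^4 + 5·6^3 + 5·6^2 + 5·6 + 5 ↦ 5·7^5 + 5·7^4 + 5·7^3 + 5·7^2 + 5·7 + 5|_7 = 98040 ⇒ 98039
(5) 98039|_7 = 5·7^5 + 5·7^4 + 5·7^3 + 5·7^2 + 5·7 + 4 ↦ 5·8^5 + 5·8^4 + 5·8^3 + 5·8^2 + 5·8 + 4|_8 = 187244 ⇒ 187243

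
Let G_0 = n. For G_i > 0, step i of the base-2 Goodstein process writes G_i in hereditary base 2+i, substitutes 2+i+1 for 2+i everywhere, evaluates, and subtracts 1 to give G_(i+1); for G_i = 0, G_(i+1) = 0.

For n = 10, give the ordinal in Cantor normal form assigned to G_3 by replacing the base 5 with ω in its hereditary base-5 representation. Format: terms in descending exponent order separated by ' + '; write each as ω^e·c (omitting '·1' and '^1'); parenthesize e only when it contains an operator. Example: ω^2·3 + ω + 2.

i=0: 10 = 2^(2 + 1) + 2 (b=2); 2→3: 3^(3 + 1) + 3 = 84; 84−1 = 83
i=1: 83 = 3^(3 + 1) + 2 (b=3); 3→4: 4^(4 + 1) + 2 = 1026; 1026−1 = 1025
i=2: 1025 = 4^(4 + 1) + 1 (b=4); 4→5: 5^(5 + 1) + 1 = 15626; 15626−1 = 15625
i=3: 15625 = 5^(5 + 1) (b=5); 5→6: 6^(6 + 1) = 279936; 279936−1 = 279935

ω^(ω + 1)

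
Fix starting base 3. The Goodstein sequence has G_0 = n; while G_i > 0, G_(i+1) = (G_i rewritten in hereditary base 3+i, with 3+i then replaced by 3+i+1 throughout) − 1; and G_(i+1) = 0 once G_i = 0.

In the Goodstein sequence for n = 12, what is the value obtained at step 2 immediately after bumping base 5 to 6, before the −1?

i=0: 12 = 3^2 + 3 (b=3); 3→4: 4^2 + 4 = 20; 20−1 = 19
i=1: 19 = 4^2 + 3 (b=4); 4→5: 5^2 + 3 = 28; 28−1 = 27
i=2: 27 = 5^2 + 2 (b=5); 5→6: 6^2 + 2 = 38; 38−1 = 37

38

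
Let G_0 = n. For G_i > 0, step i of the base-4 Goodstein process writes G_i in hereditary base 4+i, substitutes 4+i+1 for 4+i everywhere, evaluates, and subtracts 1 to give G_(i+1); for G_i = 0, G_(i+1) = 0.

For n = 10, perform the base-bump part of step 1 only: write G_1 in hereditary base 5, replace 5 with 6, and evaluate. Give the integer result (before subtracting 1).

13

step 0: 10 = 2·4 + 2; sub 5 for 4: 2·5 + 2; = 12; G_1 = 12−1 = 11
step 1: 11 = 2·5 + 1; sub 6 for 5: 2·6 + 1; = 13; G_2 = 13−1 = 12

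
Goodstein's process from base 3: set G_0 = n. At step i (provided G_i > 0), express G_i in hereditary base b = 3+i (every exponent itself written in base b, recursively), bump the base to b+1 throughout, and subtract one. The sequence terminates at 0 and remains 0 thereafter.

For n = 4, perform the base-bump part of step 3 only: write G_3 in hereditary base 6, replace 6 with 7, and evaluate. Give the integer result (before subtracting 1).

base 3: 4 = 3 + 1; at 4: 4 + 1 = 5; next = 4
base 4: 4 = 4; at 5: 5 = 5; next = 4
base 5: 4 = 4; at 6: 4 = 4; next = 3
base 6: 3 = 3; at 7: 3 = 3; next = 2

3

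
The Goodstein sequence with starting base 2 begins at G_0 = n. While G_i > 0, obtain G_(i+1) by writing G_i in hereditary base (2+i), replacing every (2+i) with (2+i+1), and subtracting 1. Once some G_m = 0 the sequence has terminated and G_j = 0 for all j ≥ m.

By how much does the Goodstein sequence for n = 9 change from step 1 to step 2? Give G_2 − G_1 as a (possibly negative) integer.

step 0: 9 = 2^(2 + 1) + 1; sub 3 for 2: 3^(3 + 1) + 1; = 82; G_1 = 82−1 = 81
step 1: 81 = 3^(3 + 1); sub 4 for 3: 4^(4 + 1); = 1024; G_2 = 1024−1 = 1023

942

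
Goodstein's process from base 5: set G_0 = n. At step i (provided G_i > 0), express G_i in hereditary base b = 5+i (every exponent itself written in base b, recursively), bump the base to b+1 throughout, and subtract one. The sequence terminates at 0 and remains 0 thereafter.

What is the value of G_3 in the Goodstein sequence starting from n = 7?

7

i=0: 7 = 5 + 2 (b=5); 5→6: 6 + 2 = 8; 8−1 = 7
i=1: 7 = 6 + 1 (b=6); 6→7: 7 + 1 = 8; 8−1 = 7
i=2: 7 = 7 (b=7); 7→8: 8 = 8; 8−1 = 7
i=3: 7 = 7 (b=8); 8→9: 7 = 7; 7−1 = 6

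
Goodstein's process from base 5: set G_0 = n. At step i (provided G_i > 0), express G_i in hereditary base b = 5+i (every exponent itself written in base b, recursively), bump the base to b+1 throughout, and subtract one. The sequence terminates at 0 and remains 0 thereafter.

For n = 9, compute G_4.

base 5: 9 = 5 + 4; at 6: 6 + 4 = 10; next = 9
base 6: 9 = 6 + 3; at 7: 7 + 3 = 10; next = 9
base 7: 9 = 7 + 2; at 8: 8 + 2 = 10; next = 9
base 8: 9 = 8 + 1; at 9: 9 + 1 = 10; next = 9
base 9: 9 = 9; at 10: 10 = 10; next = 9

9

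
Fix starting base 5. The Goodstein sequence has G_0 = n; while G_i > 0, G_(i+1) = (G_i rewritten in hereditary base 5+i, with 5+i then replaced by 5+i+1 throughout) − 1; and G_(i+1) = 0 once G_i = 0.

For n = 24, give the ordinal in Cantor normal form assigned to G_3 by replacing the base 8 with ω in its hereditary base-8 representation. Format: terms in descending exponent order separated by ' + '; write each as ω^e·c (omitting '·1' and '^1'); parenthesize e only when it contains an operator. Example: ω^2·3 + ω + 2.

ω·4 + 1

G_0 = 24. HB_5(24) = 4·5 + 4. Bump = 28. G_1 = 27.
G_1 = 27. HB_6(27) = 4·6 + 3. Bump = 31. G_2 = 30.
G_2 = 30. HB_7(30) = 4·7 + 2. Bump = 34. G_3 = 33.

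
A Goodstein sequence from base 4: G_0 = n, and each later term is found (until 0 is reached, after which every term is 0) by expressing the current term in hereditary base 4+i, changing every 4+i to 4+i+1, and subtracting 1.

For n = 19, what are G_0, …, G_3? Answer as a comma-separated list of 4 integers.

19 —HB4→ 4^2 + 3 —bump→ 5^2 + 3 = 28 —(−1)→ 27
27 —HB5→ 5^2 + 2 —bump→ 6^2 + 2 = 38 —(−1)→ 37
37 —HB6→ 6^2 + 1 —bump→ 7^2 + 1 = 50 —(−1)→ 49

19, 27, 37, 49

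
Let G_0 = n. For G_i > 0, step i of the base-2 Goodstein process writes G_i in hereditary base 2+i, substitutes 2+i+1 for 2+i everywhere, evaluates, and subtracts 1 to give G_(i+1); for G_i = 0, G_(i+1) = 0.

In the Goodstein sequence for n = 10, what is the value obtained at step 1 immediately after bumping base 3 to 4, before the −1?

G_0 = 10. HB_2(10) = 2^(2 + 1) + 2. Bump = 84. G_1 = 83.
G_1 = 83. HB_3(83) = 3^(3 + 1) + 2. Bump = 1026. G_2 = 1025.

1026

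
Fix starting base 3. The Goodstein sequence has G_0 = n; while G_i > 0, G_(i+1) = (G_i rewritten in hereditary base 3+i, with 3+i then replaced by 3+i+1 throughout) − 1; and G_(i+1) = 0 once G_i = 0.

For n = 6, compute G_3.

7

i=0: 6 = 2·3 (b=3); 3→4: 2·4 = 8; 8−1 = 7
i=1: 7 = 4 + 3 (b=4); 4→5: 5 + 3 = 8; 8−1 = 7
i=2: 7 = 5 + 2 (b=5); 5→6: 6 + 2 = 8; 8−1 = 7
i=3: 7 = 6 + 1 (b=6); 6→7: 7 + 1 = 8; 8−1 = 7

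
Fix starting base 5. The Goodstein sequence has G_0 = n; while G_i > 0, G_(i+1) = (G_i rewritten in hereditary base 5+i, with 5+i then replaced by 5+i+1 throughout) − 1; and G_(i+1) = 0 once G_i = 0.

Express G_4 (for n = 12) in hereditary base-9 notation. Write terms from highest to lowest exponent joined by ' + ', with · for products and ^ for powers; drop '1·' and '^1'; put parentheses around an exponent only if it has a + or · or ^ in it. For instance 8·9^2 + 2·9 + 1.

G_0 = 12. HB_5(12) = 2·5 + 2. Bump = 14. G_1 = 13.
G_1 = 13. HB_6(13) = 2·6 + 1. Bump = 15. G_2 = 14.
G_2 = 14. HB_7(14) = 2·7. Bump = 16. G_3 = 15.
G_3 = 15. HB_8(15) = 8 + 7. Bump = 16. G_4 = 15.
G_4 = 15. HB_9(15) = 9 + 6. Bump = 16. G_5 = 15.

9 + 6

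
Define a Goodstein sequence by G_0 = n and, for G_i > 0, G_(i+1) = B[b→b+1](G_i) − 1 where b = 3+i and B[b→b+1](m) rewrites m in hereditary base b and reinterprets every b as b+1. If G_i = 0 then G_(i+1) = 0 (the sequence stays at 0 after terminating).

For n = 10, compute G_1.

16

base 3: 10 = 3^2 + 1; at 4: 4^2 + 1 = 17; next = 16
base 4: 16 = 4^2; at 5: 5^2 = 25; next = 24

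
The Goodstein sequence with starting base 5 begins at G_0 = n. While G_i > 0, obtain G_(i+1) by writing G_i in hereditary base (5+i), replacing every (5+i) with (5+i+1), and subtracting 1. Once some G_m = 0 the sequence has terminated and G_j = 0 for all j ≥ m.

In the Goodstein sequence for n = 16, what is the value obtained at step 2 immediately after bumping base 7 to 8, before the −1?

22

i=0: 16 = 3·5 + 1 (b=5); 5→6: 3·6 + 1 = 19; 19−1 = 18
i=1: 18 = 3·6 (b=6); 6→7: 3·7 = 21; 21−1 = 20
i=2: 20 = 2·7 + 6 (b=7); 7→8: 2·8 + 6 = 22; 22−1 = 21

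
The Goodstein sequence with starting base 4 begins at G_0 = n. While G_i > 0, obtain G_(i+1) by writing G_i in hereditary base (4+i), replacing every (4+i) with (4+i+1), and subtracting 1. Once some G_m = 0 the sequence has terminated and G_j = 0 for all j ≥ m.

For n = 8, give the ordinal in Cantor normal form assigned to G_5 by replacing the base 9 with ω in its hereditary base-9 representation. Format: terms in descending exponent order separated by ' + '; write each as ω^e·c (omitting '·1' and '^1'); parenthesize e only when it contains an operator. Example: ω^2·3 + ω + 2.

ω

8 —HB4→ 2·4 —bump→ 2·5 = 10 —(−1)→ 9
9 —HB5→ 5 + 4 —bump→ 6 + 4 = 10 —(−1)→ 9
9 —HB6→ 6 + 3 —bump→ 7 + 3 = 10 —(−1)→ 9
9 —HB7→ 7 + 2 —bump→ 8 + 2 = 10 —(−1)→ 9
9 —HB8→ 8 + 1 —bump→ 9 + 1 = 10 —(−1)→ 9
9 —HB9→ 9 —bump→ 10 = 10 —(−1)→ 9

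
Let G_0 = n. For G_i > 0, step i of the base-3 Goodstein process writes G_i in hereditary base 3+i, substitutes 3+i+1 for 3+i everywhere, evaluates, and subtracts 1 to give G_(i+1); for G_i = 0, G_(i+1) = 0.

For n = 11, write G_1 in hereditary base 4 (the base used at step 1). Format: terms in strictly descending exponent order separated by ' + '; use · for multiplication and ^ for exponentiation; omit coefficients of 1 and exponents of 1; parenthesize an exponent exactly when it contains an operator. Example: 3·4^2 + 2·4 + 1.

4^2 + 1

i=0: 11 = 3^2 + 2 (b=3); 3→4: 4^2 + 2 = 18; 18−1 = 17
i=1: 17 = 4^2 + 1 (b=4); 4→5: 5^2 + 1 = 26; 26−1 = 25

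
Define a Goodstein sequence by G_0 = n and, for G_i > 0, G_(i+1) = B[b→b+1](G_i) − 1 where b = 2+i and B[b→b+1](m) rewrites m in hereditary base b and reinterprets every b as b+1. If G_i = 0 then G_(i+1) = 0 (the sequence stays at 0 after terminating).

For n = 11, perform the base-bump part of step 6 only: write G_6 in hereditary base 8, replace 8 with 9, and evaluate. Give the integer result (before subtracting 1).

[0] 11 ≡ 2^(2 + 1) + 2 + 1 (base 2). Lift 3: 85. −1: 84.
[1] 84 ≡ 3^(3 + 1) + 3 (base 3). Lift 4: 1028. −1: 1027.
[2] 1027 ≡ 4^(4 + 1) + 3 (base 4). Lift 5: 15628. −1: 15627.
[3] 15627 ≡ 5^(5 + 1) + 2 (base 5). Lift 6: 279938. −1: 279937.
[4] 279937 ≡ 6^(6 + 1) + 1 (base 6). Lift 7: 5764802. −1: 5764801.
[5] 5764801 ≡ 7^(7 + 1) (base 7). Lift 8: 134217728. −1: 134217727.
[6] 134217727 ≡ 7·8^8 + 7·8^7 + 7·8^6 + 7·8^5 + 7·8^4 + 7·8^3 + 7·8^2 + 7·8 + 7 (base 8). Lift 9: 2749609303. −1: 2749609302.

2749609303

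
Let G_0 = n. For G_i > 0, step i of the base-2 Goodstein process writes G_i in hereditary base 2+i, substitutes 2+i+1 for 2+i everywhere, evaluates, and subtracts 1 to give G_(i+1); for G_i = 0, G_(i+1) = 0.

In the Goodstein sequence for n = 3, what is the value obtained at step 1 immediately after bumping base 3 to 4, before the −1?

step 0: 3 = 2 + 1; sub 3 for 2: 3 + 1; = 4; G_1 = 4−1 = 3
step 1: 3 = 3; sub 4 for 3: 4; = 4; G_2 = 4−1 = 3

4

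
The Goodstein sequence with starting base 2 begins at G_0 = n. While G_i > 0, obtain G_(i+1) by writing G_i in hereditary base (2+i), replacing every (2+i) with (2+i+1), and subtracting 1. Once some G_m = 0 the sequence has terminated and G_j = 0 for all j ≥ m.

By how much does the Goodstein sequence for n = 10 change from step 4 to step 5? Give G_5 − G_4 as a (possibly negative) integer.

step 0: 10 = 2^(2 + 1) + 2; sub 3 for 2: 3^(3 + 1) + 3; = 84; G_1 = 84−1 = 83
step 1: 83 = 3^(3 + 1) + 2; sub 4 for 3: 4^(4 + 1) + 2; = 1026; G_2 = 1026−1 = 1025
step 2: 1025 = 4^(4 + 1) + 1; sub 5 for 4: 5^(5 + 1) + 1; = 15626; G_3 = 15626−1 = 15625
step 3: 15625 = 5^(5 + 1); sub 6 for 5: 6^(6 + 1); = 279936; G_4 = 279936−1 = 279935
step 4: 279935 = 5·6^6 + 5·6^5 + 5·6^4 + 5·6^3 + 5·6^2 + 5·6 + 5; sub 7 for 6: 5·7^7 + 5·7^5 + 5·7^4 + 5·7^3 + 5·7^2 + 5·7 + 5; = 4215755; G_5 = 4215755−1 = 4215754

3935819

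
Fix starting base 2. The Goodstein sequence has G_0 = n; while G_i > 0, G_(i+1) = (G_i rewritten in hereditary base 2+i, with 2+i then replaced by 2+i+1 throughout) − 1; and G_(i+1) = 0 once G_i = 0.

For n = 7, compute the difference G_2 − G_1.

229

G_0 = 7. HB_2(7) = 2^2 + 2 + 1. Bump = 31. G_1 = 30.
G_1 = 30. HB_3(30) = 3^3 + 3. Bump = 260. G_2 = 259.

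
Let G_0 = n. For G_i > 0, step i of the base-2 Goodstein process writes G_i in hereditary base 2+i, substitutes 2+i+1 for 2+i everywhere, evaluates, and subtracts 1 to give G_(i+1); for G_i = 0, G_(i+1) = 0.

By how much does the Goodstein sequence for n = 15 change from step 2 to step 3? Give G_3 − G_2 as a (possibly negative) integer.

G_0=15  [base 2] 2^(2 + 1) + 2^2 + 2 + 1  →[2↦3]→  3^(3 + 1) + 3^3 + 3 + 1 = 112  −1 ⇒ G_1=111
G_1=111  [base 3] 3^(3 + 1) + 3^3 + 3  →[3↦4]→  4^(4 + 1) + 4^4 + 4 = 1284  −1 ⇒ G_2=1283
G_2=1283  [base 4] 4^(4 + 1) + 4^4 + 3  →[4↦5]→  5^(5 + 1) + 5^5 + 3 = 18753  −1 ⇒ G_3=18752

17469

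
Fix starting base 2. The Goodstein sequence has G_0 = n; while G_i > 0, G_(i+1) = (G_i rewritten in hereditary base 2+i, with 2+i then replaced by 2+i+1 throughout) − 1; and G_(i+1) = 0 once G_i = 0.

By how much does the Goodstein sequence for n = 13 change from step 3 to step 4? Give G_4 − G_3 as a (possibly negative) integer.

G_0=13  [base 2] 2^(2 + 1) + 2^2 + 1  →[2↦3]→  3^(3 + 1) + 3^3 + 1 = 109  −1 ⇒ G_1=108
G_1=108  [base 3] 3^(3 + 1) + 3^3  →[3↦4]→  4^(4 + 1) + 4^4 = 1280  −1 ⇒ G_2=1279
G_2=1279  [base 4] 4^(4 + 1) + 3·4^3 + 3·4^2 + 3·4 + 3  →[4↦5]→  5^(5 + 1) + 3·5^3 + 3·5^2 + 3·5 + 3 = 16093  −1 ⇒ G_3=16092
G_3=16092  [base 5] 5^(5 + 1) + 3·5^3 + 3·5^2 + 3·5 + 2  →[5↦6]→  6^(6 + 1) + 3·6^3 + 3·6^2 + 3·6 + 2 = 280712  −1 ⇒ G_4=280711

264619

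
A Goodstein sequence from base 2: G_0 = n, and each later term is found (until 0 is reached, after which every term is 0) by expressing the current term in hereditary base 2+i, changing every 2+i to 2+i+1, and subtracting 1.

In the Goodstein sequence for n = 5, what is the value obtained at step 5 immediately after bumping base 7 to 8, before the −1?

1752

G_0=5  [base 2] 2^2 + 1  →[2↦3]→  3^3 + 1 = 28  −1 ⇒ G_1=27
G_1=27  [base 3] 3^3  →[3↦4]→  4^4 = 256  −1 ⇒ G_2=255
G_2=255  [base 4] 3·4^3 + 3·4^2 + 3·4 + 3  →[4↦5]→  3·5^3 + 3·5^2 + 3·5 + 3 = 468  −1 ⇒ G_3=467
G_3=467  [base 5] 3·5^3 + 3·5^2 + 3·5 + 2  →[5↦6]→  3·6^3 + 3·6^2 + 3·6 + 2 = 776  −1 ⇒ G_4=775
G_4=775  [base 6] 3·6^3 + 3·6^2 + 3·6 + 1  →[6↦7]→  3·7^3 + 3·7^2 + 3·7 + 1 = 1198  −1 ⇒ G_5=1197
G_5=1197  [base 7] 3·7^3 + 3·7^2 + 3·7  →[7↦8]→  3·8^3 + 3·8^2 + 3·8 = 1752  −1 ⇒ G_6=1751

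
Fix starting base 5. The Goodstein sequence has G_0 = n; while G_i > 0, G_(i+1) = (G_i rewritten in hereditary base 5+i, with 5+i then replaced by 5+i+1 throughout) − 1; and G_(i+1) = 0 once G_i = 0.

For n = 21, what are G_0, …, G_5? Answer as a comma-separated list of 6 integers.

21, 24, 27, 29, 31, 33

(0) 21|_5 = 4·5 + 1 ↦ 4·6 + 1|_6 = 25 ⇒ 24
(1) 24|_6 = 4·6 ↦ 4·7|_7 = 28 ⇒ 27
(2) 27|_7 = 3·7 + 6 ↦ 3·8 + 6|_8 = 30 ⇒ 29
(3) 29|_8 = 3·8 + 5 ↦ 3·9 + 5|_9 = 32 ⇒ 31
(4) 31|_9 = 3·9 + 4 ↦ 3·10 + 4|_10 = 34 ⇒ 33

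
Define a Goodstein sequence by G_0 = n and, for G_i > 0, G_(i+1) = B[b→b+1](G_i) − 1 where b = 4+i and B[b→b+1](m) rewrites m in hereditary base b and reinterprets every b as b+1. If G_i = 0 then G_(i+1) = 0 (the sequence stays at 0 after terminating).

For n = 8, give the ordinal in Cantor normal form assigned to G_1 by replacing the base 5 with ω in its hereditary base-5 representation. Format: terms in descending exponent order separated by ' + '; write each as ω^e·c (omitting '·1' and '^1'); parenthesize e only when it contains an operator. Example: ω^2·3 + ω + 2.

ω + 4

[0] 8 ≡ 2·4 (base 4). Lift 5: 10. −1: 9.
[1] 9 ≡ 5 + 4 (base 5). Lift 6: 10. −1: 9.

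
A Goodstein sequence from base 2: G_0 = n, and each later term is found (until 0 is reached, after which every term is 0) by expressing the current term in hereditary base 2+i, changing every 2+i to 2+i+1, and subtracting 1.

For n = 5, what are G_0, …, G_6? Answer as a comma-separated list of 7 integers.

5, 27, 255, 467, 775, 1197, 1751

[0] 5 ≡ 2^2 + 1 (base 2). Lift 3: 28. −1: 27.
[1] 27 ≡ 3^3 (base 3). Lift 4: 256. −1: 255.
[2] 255 ≡ 3·4^3 + 3·4^2 + 3·4 + 3 (base 4). Lift 5: 468. −1: 467.
[3] 467 ≡ 3·5^3 + 3·5^2 + 3·5 + 2 (base 5). Lift 6: 776. −1: 775.
[4] 775 ≡ 3·6^3 + 3·6^2 + 3·6 + 1 (base 6). Lift 7: 1198. −1: 1197.
[5] 1197 ≡ 3·7^3 + 3·7^2 + 3·7 (base 7). Lift 8: 1752. −1: 1751.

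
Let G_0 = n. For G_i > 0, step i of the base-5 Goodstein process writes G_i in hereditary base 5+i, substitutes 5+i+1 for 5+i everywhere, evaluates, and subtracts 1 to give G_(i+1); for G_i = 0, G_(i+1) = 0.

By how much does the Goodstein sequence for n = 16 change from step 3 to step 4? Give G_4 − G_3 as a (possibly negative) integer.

1

step 0: 16 = 3·5 + 1; sub 6 for 5: 3·6 + 1; = 19; G_1 = 19−1 = 18
step 1: 18 = 3·6; sub 7 for 6: 3·7; = 21; G_2 = 21−1 = 20
step 2: 20 = 2·7 + 6; sub 8 for 7: 2·8 + 6; = 22; G_3 = 22−1 = 21
step 3: 21 = 2·8 + 5; sub 9 for 8: 2·9 + 5; = 23; G_4 = 23−1 = 22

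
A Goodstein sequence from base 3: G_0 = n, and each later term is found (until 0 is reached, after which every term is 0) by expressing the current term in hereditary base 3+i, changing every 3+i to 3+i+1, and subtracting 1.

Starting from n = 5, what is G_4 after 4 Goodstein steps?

G_0=5  [base 3] 3 + 2  →[3↦4]→  4 + 2 = 6  −1 ⇒ G_1=5
G_1=5  [base 4] 4 + 1  →[4↦5]→  5 + 1 = 6  −1 ⇒ G_2=5
G_2=5  [base 5] 5  →[5↦6]→  6 = 6  −1 ⇒ G_3=5
G_3=5  [base 6] 5  →[6↦7]→  5 = 5  −1 ⇒ G_4=4
G_4=4  [base 7] 4  →[7↦8]→  4 = 4  −1 ⇒ G_5=3

4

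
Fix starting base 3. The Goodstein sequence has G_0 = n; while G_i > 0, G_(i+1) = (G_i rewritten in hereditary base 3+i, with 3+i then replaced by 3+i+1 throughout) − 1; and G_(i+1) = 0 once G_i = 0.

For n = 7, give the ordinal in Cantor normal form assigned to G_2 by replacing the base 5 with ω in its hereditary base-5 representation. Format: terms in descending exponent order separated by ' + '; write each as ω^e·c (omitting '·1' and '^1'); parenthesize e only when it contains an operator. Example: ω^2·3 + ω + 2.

ω + 4

(0) 7|_3 = 2·3 + 1 ↦ 2·4 + 1|_4 = 9 ⇒ 8
(1) 8|_4 = 2·4 ↦ 2·5|_5 = 10 ⇒ 9
(2) 9|_5 = 5 + 4 ↦ 6 + 4|_6 = 10 ⇒ 9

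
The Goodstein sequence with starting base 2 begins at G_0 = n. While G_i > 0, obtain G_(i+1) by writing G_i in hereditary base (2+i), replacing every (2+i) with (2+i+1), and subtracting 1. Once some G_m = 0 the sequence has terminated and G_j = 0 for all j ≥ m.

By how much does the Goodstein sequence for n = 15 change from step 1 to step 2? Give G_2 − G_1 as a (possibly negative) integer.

G_0=15  [base 2] 2^(2 + 1) + 2^2 + 2 + 1  →[2↦3]→  3^(3 + 1) + 3^3 + 3 + 1 = 112  −1 ⇒ G_1=111
G_1=111  [base 3] 3^(3 + 1) + 3^3 + 3  →[3↦4]→  4^(4 + 1) + 4^4 + 4 = 1284  −1 ⇒ G_2=1283

1172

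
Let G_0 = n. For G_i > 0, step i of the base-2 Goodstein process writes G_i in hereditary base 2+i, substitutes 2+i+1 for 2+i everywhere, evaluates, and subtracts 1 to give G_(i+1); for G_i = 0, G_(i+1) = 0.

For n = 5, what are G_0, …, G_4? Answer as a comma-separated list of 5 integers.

(0) 5|_2 = 2^2 + 1 ↦ 3^3 + 1|_3 = 28 ⇒ 27
(1) 27|_3 = 3^3 ↦ 4^4|_4 = 256 ⇒ 255
(2) 255|_4 = 3·4^3 + 3·4^2 + 3·4 + 3 ↦ 3·5^3 + 3·5^2 + 3·5 + 3|_5 = 468 ⇒ 467
(3) 467|_5 = 3·5^3 + 3·5^2 + 3·5 + 2 ↦ 3·6^3 + 3·6^2 + 3·6 + 2|_6 = 776 ⇒ 775

5, 27, 255, 467, 775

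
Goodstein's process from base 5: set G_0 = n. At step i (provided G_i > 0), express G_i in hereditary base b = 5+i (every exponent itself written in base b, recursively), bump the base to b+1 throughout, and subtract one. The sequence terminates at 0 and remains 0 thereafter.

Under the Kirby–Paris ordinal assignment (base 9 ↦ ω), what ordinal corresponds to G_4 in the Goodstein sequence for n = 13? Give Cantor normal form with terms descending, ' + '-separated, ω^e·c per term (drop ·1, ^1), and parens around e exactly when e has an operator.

ω + 8

[0] 13 ≡ 2·5 + 3 (base 5). Lift 6: 15. −1: 14.
[1] 14 ≡ 2·6 + 2 (base 6). Lift 7: 16. −1: 15.
[2] 15 ≡ 2·7 + 1 (base 7). Lift 8: 17. −1: 16.
[3] 16 ≡ 2·8 (base 8). Lift 9: 18. −1: 17.
[4] 17 ≡ 9 + 8 (base 9). Lift 10: 18. −1: 17.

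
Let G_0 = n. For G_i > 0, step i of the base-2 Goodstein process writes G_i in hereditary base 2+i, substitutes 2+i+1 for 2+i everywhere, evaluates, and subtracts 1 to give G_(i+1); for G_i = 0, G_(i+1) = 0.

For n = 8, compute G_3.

8 —HB2→ 2^(2 + 1) —bump→ 3^(3 + 1) = 81 —(−1)→ 80
80 —HB3→ 2·3^3 + 2·3^2 + 2·3 + 2 —bump→ 2·4^4 + 2·4^2 + 2·4 + 2 = 554 —(−1)→ 553
553 —HB4→ 2·4^4 + 2·4^2 + 2·4 + 1 —bump→ 2·5^5 + 2·5^2 + 2·5 + 1 = 6311 —(−1)→ 6310
6310 —HB5→ 2·5^5 + 2·5^2 + 2·5 —bump→ 2·6^6 + 2·6^2 + 2·6 = 93396 —(−1)→ 93395

6310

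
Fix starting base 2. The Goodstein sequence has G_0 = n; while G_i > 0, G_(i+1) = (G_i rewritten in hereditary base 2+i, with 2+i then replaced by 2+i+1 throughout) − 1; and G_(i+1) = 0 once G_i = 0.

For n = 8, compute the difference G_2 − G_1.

i=0: 8 = 2^(2 + 1) (b=2); 2→3: 3^(3 + 1) = 81; 81−1 = 80
i=1: 80 = 2·3^3 + 2·3^2 + 2·3 + 2 (b=3); 3→4: 2·4^4 + 2·4^2 + 2·4 + 2 = 554; 554−1 = 553

473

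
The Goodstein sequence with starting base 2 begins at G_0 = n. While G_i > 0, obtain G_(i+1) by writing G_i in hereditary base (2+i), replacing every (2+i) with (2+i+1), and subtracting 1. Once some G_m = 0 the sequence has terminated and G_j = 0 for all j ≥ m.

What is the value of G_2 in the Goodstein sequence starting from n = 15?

1283

(0) 15|_2 = 2^(2 + 1) + 2^2 + 2 + 1 ↦ 3^(3 + 1) + 3^3 + 3 + 1|_3 = 112 ⇒ 111
(1) 111|_3 = 3^(3 + 1) + 3^3 + 3 ↦ 4^(4 + 1) + 4^4 + 4|_4 = 1284 ⇒ 1283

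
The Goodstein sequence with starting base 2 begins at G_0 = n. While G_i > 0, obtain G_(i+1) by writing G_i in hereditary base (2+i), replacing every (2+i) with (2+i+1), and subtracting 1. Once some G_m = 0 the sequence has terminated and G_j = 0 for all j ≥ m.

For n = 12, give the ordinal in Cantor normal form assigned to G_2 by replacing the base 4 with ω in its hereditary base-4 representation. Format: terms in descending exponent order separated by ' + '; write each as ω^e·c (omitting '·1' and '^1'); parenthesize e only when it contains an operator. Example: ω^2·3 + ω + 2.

[0] 12 ≡ 2^(2 + 1) + 2^2 (base 2). Lift 3: 108. −1: 107.
[1] 107 ≡ 3^(3 + 1) + 2·3^2 + 2·3 + 2 (base 3). Lift 4: 1066. −1: 1065.
[2] 1065 ≡ 4^(4 + 1) + 2·4^2 + 2·4 + 1 (base 4). Lift 5: 15686. −1: 15685.

ω^(ω + 1) + ω^2·2 + ω·2 + 1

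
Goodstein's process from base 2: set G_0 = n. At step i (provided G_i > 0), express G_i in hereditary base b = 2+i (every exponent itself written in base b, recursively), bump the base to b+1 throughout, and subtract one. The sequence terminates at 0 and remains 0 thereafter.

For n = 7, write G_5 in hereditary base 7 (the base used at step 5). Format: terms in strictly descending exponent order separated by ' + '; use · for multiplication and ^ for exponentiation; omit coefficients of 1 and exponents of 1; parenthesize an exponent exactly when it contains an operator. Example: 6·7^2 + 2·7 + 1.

(0) 7|_2 = 2^2 + 2 + 1 ↦ 3^3 + 3 + 1|_3 = 31 ⇒ 30
(1) 30|_3 = 3^3 + 3 ↦ 4^4 + 4|_4 = 260 ⇒ 259
(2) 259|_4 = 4^4 + 3 ↦ 5^5 + 3|_5 = 3128 ⇒ 3127
(3) 3127|_5 = 5^5 + 2 ↦ 6^6 + 2|_6 = 46658 ⇒ 46657
(4) 46657|_6 = 6^6 + 1 ↦ 7^7 + 1|_7 = 823544 ⇒ 823543
(5) 823543|_7 = 7^7 ↦ 8^8|_8 = 16777216 ⇒ 16777215

7^7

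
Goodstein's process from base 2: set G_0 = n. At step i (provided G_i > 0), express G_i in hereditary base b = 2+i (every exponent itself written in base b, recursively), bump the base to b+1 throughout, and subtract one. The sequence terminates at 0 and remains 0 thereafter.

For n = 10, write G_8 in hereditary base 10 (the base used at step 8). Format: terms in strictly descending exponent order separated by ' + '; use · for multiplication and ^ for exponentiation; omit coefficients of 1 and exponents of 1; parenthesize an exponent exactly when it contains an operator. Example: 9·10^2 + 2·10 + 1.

5·10^10 + 5·10^5 + 5·10^4 + 5·10^3 + 5·10^2 + 5·10 + 1

[0] 10 ≡ 2^(2 + 1) + 2 (base 2). Lift 3: 84. −1: 83.
[1] 83 ≡ 3^(3 + 1) + 2 (base 3). Lift 4: 1026. −1: 1025.
[2] 1025 ≡ 4^(4 + 1) + 1 (base 4). Lift 5: 15626. −1: 15625.
[3] 15625 ≡ 5^(5 + 1) (base 5). Lift 6: 279936. −1: 279935.
[4] 279935 ≡ 5·6^6 + 5·6^5 + 5·6^4 + 5·6^3 + 5·6^2 + 5·6 + 5 (base 6). Lift 7: 4215755. −1: 4215754.
[5] 4215754 ≡ 5·7^7 + 5·7^5 + 5·7^4 + 5·7^3 + 5·7^2 + 5·7 + 4 (base 7). Lift 8: 84073324. −1: 84073323.
[6] 84073323 ≡ 5·8^8 + 5·8^5 + 5·8^4 + 5·8^3 + 5·8^2 + 5·8 + 3 (base 8). Lift 9: 1937434593. −1: 1937434592.
[7] 1937434592 ≡ 5·9^9 + 5·9^5 + 5·9^4 + 5·9^3 + 5·9^2 + 5·9 + 2 (base 9). Lift 10: 50000555552. −1: 50000555551.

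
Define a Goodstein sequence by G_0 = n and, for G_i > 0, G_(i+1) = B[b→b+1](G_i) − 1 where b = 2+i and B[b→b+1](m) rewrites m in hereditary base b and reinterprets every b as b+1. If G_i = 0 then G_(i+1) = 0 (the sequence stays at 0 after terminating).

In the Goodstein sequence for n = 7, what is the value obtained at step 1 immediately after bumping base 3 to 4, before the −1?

base 2: 7 = 2^2 + 2 + 1; at 3: 3^3 + 3 + 1 = 31; next = 30
base 3: 30 = 3^3 + 3; at 4: 4^4 + 4 = 260; next = 259

260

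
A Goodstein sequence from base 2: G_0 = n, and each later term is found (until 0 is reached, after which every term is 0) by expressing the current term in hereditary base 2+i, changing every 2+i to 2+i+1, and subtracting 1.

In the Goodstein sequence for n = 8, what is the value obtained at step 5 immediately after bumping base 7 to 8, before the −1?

base 2: 8 = 2^(2 + 1); at 3: 3^(3 + 1) = 81; next = 80
base 3: 80 = 2·3^3 + 2·3^2 + 2·3 + 2; at 4: 2·4^4 + 2·4^2 + 2·4 + 2 = 554; next = 553
base 4: 553 = 2·4^4 + 2·4^2 + 2·4 + 1; at 5: 2·5^5 + 2·5^2 + 2·5 + 1 = 6311; next = 6310
base 5: 6310 = 2·5^5 + 2·5^2 + 2·5; at 6: 2·6^6 + 2·6^2 + 2·6 = 93396; next = 93395
base 6: 93395 = 2·6^6 + 2·6^2 + 6 + 5; at 7: 2·7^7 + 2·7^2 + 7 + 5 = 1647196; next = 1647195
base 7: 1647195 = 2·7^7 + 2·7^2 + 7 + 4; at 8: 2·8^8 + 2·8^2 + 8 + 4 = 33554572; next = 33554571

33554572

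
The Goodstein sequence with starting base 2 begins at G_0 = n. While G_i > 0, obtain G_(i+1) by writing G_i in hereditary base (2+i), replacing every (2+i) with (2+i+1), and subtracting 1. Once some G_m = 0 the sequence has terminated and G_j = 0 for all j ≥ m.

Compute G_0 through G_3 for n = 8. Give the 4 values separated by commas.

8, 80, 553, 6310

base 2: 8 = 2^(2 + 1); at 3: 3^(3 + 1) = 81; next = 80
base 3: 80 = 2·3^3 + 2·3^2 + 2·3 + 2; at 4: 2·4^4 + 2·4^2 + 2·4 + 2 = 554; next = 553
base 4: 553 = 2·4^4 + 2·4^2 + 2·4 + 1; at 5: 2·5^5 + 2·5^2 + 2·5 + 1 = 6311; next = 6310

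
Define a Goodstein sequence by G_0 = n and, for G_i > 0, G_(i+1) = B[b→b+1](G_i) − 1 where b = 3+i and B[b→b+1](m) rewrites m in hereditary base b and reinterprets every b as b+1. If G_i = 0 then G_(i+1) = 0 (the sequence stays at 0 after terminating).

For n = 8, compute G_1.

9

[0] 8 ≡ 2·3 + 2 (base 3). Lift 4: 10. −1: 9.
[1] 9 ≡ 2·4 + 1 (base 4). Lift 5: 11. −1: 10.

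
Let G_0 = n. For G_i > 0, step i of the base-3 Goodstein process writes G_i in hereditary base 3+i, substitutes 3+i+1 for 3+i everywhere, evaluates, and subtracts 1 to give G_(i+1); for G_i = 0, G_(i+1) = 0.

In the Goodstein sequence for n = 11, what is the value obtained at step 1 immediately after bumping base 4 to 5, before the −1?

base 3: 11 = 3^2 + 2; at 4: 4^2 + 2 = 18; next = 17
base 4: 17 = 4^2 + 1; at 5: 5^2 + 1 = 26; next = 25

26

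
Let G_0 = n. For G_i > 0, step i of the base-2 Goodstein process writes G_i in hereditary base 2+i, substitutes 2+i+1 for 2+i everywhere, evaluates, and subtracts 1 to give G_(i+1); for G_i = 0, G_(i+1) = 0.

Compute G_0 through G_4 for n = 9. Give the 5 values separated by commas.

[0] 9 ≡ 2^(2 + 1) + 1 (base 2). Lift 3: 82. −1: 81.
[1] 81 ≡ 3^(3 + 1) (base 3). Lift 4: 1024. −1: 1023.
[2] 1023 ≡ 3·4^4 + 3·4^3 + 3·4^2 + 3·4 + 3 (base 4). Lift 5: 9843. −1: 9842.
[3] 9842 ≡ 3·5^5 + 3·5^3 + 3·5^2 + 3·5 + 2 (base 5). Lift 6: 140744. −1: 140743.

9, 81, 1023, 9842, 140743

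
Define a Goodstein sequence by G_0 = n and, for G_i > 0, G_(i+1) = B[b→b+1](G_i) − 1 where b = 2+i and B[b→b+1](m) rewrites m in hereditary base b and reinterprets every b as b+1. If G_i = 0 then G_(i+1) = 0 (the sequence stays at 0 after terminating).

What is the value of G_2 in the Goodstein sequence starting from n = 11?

G_0=11  [base 2] 2^(2 + 1) + 2 + 1  →[2↦3]→  3^(3 + 1) + 3 + 1 = 85  −1 ⇒ G_1=84
G_1=84  [base 3] 3^(3 + 1) + 3  →[3↦4]→  4^(4 + 1) + 4 = 1028  −1 ⇒ G_2=1027
G_2=1027  [base 4] 4^(4 + 1) + 3  →[4↦5]→  5^(5 + 1) + 3 = 15628  −1 ⇒ G_3=15627

1027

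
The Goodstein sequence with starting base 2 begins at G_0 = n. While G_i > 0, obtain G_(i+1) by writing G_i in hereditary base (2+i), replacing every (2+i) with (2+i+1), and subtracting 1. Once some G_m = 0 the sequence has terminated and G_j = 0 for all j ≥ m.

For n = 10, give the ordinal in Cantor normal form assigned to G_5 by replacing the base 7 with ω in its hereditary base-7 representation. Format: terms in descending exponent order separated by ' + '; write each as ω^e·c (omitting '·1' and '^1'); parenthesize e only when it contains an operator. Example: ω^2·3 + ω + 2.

i=0: 10 = 2^(2 + 1) + 2 (b=2); 2→3: 3^(3 + 1) + 3 = 84; 84−1 = 83
i=1: 83 = 3^(3 + 1) + 2 (b=3); 3→4: 4^(4 + 1) + 2 = 1026; 1026−1 = 1025
i=2: 1025 = 4^(4 + 1) + 1 (b=4); 4→5: 5^(5 + 1) + 1 = 15626; 15626−1 = 15625
i=3: 15625 = 5^(5 + 1) (b=5); 5→6: 6^(6 + 1) = 279936; 279936−1 = 279935
i=4: 279935 = 5·6^6 + 5·6^5 + 5·6^4 + 5·6^3 + 5·6^2 + 5·6 + 5 (b=6); 6→7: 5·7^7 + 5·7^5 + 5·7^4 + 5·7^3 + 5·7^2 + 5·7 + 5 = 4215755; 4215755−1 = 4215754

ω^ω·5 + ω^5·5 + ω^4·5 + ω^3·5 + ω^2·5 + ω·5 + 4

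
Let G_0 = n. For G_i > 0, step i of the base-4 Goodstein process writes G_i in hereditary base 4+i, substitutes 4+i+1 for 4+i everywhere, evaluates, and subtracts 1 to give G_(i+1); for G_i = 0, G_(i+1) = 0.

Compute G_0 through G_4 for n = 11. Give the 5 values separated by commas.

11, 12, 13, 14, 15

step 0: 11 = 2·4 + 3; sub 5 for 4: 2·5 + 3; = 13; G_1 = 13−1 = 12
step 1: 12 = 2·5 + 2; sub 6 for 5: 2·6 + 2; = 14; G_2 = 14−1 = 13
step 2: 13 = 2·6 + 1; sub 7 for 6: 2·7 + 1; = 15; G_3 = 15−1 = 14
step 3: 14 = 2·7; sub 8 for 7: 2·8; = 16; G_4 = 16−1 = 15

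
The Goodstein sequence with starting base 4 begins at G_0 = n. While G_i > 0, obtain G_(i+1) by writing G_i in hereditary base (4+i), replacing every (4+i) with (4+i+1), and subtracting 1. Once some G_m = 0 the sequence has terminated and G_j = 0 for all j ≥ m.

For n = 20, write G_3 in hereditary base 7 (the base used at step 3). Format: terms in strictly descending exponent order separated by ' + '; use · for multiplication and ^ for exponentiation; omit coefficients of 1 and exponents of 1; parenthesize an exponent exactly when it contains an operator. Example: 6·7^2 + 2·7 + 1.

7^2 + 2

base 4: 20 = 4^2 + 4; at 5: 5^2 + 5 = 30; next = 29
base 5: 29 = 5^2 + 4; at 6: 6^2 + 4 = 40; next = 39
base 6: 39 = 6^2 + 3; at 7: 7^2 + 3 = 52; next = 51
base 7: 51 = 7^2 + 2; at 8: 8^2 + 2 = 66; next = 65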